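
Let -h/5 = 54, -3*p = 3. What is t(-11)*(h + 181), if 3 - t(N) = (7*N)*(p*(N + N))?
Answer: -151033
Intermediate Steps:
p = -1 (p = -⅓*3 = -1)
h = -270 (h = -5*54 = -270)
t(N) = 3 + 14*N² (t(N) = 3 - 7*N*(-(N + N)) = 3 - 7*N*(-2*N) = 3 - (-14)*N² = 3 + 14*N²)
t(-11)*(h + 181) = (3 + 14*(-11)²)*(-270 + 181) = (3 + 14*121)*(-89) = (3 + 1694)*(-89) = 1697*(-89) = -151033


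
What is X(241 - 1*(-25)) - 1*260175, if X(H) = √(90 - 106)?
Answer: -260175 + 4*I ≈ -2.6018e+5 + 4.0*I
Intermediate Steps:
X(H) = 4*I (X(H) = √(-16) = 4*I)
X(241 - 1*(-25)) - 1*260175 = 4*I - 1*260175 = 4*I - 260175 = -260175 + 4*I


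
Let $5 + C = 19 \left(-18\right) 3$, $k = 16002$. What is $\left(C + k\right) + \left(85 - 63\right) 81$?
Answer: $16753$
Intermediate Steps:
$C = -1031$ ($C = -5 + 19 \left(-18\right) 3 = -5 - 1026 = -1031$)
$\left(C + k\right) + \left(85 - 63\right) 81 = \left(-1031 + 16002\right) + \left(85 - 63\right) 81 = 14971 + \left(85 - 63\right) 81 = 14971 + 22 \cdot 81 = 14971 + 1782 = 16753$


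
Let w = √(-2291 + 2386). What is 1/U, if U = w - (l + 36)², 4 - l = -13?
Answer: -2809/7890386 - √95/7890386 ≈ -0.00035724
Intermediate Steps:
l = 17 (l = 4 - 1*(-13) = 4 + 13 = 17)
w = √95 ≈ 9.7468
U = -2809 + √95 (U = √95 - (17 + 36)² = √95 - 1*53² = √95 - 1*2809 = √95 - 2809 = -2809 + √95 ≈ -2799.3)
1/U = 1/(-2809 + √95)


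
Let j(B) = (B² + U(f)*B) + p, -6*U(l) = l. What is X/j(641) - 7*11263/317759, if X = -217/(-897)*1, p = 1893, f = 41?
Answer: -4443337985247/17908372619891 ≈ -0.24812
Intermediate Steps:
U(l) = -l/6
j(B) = 1893 + B² - 41*B/6 (j(B) = (B² + (-⅙*41)*B) + 1893 = (B² - 41*B/6) + 1893 = 1893 + B² - 41*B/6)
X = 217/897 (X = -217*(-1/897)*1 = (217/897)*1 = 217/897 ≈ 0.24192)
X/j(641) - 7*11263/317759 = 217/(897*(1893 + 641² - 41/6*641)) - 7*11263/317759 = 217/(897*(1893 + 410881 - 26281/6)) - 78841*1/317759 = 217/(897*(2450363/6)) - 78841/317759 = (217/897)*(6/2450363) - 78841/317759 = 434/732658537 - 78841/317759 = -4443337985247/17908372619891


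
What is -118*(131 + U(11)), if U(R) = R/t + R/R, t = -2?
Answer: -14927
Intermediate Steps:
U(R) = 1 - R/2 (U(R) = R/(-2) + R/R = R*(-1/2) + 1 = -R/2 + 1 = 1 - R/2)
-118*(131 + U(11)) = -118*(131 + (1 - 1/2*11)) = -118*(131 + (1 - 11/2)) = -118*(131 - 9/2) = -118*253/2 = -14927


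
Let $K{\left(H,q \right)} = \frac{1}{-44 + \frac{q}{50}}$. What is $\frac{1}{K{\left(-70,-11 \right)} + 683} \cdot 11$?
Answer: $\frac{24321}{1510063} \approx 0.016106$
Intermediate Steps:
$K{\left(H,q \right)} = \frac{1}{-44 + \frac{q}{50}}$ ($K{\left(H,q \right)} = \frac{1}{-44 + q \frac{1}{50}} = \frac{1}{-44 + \frac{q}{50}}$)
$\frac{1}{K{\left(-70,-11 \right)} + 683} \cdot 11 = \frac{1}{\frac{50}{-2200 - 11} + 683} \cdot 11 = \frac{1}{\frac{50}{-2211} + 683} \cdot 11 = \frac{1}{50 \left(- \frac{1}{2211}\right) + 683} \cdot 11 = \frac{1}{- \frac{50}{2211} + 683} \cdot 11 = \frac{1}{\frac{1510063}{2211}} \cdot 11 = \frac{2211}{1510063} \cdot 11 = \frac{24321}{1510063}$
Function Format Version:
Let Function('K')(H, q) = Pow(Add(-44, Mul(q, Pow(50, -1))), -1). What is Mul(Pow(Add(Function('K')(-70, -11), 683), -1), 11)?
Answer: Rational(24321, 1510063) ≈ 0.016106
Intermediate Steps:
Function('K')(H, q) = Pow(Add(-44, Mul(Rational(1, 50), q)), -1) (Function('K')(H, q) = Pow(Add(-44, Mul(q, Rational(1, 50))), -1) = Pow(Add(-44, Mul(Rational(1, 50), q)), -1))
Mul(Pow(Add(Function('K')(-70, -11), 683), -1), 11) = Mul(Pow(Add(Mul(50, Pow(Add(-2200, -11), -1)), 683), -1), 11) = Mul(Pow(Add(Mul(50, Pow(-2211, -1)), 683), -1), 11) = Mul(Pow(Add(Mul(50, Rational(-1, 2211)), 683), -1), 11) = Mul(Pow(Add(Rational(-50, 2211), 683), -1), 11) = Mul(Pow(Rational(1510063, 2211), -1), 11) = Mul(Rational(2211, 1510063), 11) = Rational(24321, 1510063)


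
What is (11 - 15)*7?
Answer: -28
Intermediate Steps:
(11 - 15)*7 = -4*7 = -28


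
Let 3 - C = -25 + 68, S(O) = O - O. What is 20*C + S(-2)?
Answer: -800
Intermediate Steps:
S(O) = 0
C = -40 (C = 3 - (-25 + 68) = 3 - 1*43 = 3 - 43 = -40)
20*C + S(-2) = 20*(-40) + 0 = -800 + 0 = -800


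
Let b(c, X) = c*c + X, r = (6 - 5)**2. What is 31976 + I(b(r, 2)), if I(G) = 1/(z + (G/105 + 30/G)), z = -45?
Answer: 39138589/1224 ≈ 31976.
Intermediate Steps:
r = 1 (r = 1**2 = 1)
b(c, X) = X + c**2 (b(c, X) = c**2 + X = X + c**2)
I(G) = 1/(-45 + 30/G + G/105) (I(G) = 1/(-45 + (G/105 + 30/G)) = 1/(-45 + (30/G + G/105)) = 1/(-45 + 30/G + G/105))
31976 + I(b(r, 2)) = 31976 + 105*(2 + 1**2)/(3150 + (2 + 1**2)**2 - 4725*(2 + 1**2)) = 31976 + 105*(2 + 1)/(3150 + (2 + 1)**2 - 4725*(2 + 1)) = 31976 + 105*3/(3150 + 3**2 - 4725*3) = 31976 + 105*3/(3150 + 9 - 14175) = 31976 + 105*3/(-11016) = 31976 + 105*3*(-1/11016) = 31976 - 35/1224 = 39138589/1224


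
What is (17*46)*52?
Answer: 40664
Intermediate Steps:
(17*46)*52 = 782*52 = 40664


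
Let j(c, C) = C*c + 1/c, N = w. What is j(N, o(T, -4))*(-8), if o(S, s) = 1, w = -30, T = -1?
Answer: 3604/15 ≈ 240.27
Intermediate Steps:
N = -30
j(c, C) = 1/c + C*c
j(N, o(T, -4))*(-8) = (1/(-30) + 1*(-30))*(-8) = (-1/30 - 30)*(-8) = -901/30*(-8) = 3604/15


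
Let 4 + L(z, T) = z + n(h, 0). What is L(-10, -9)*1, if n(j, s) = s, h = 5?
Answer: -14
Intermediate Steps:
L(z, T) = -4 + z (L(z, T) = -4 + (z + 0) = -4 + z)
L(-10, -9)*1 = (-4 - 10)*1 = -14*1 = -14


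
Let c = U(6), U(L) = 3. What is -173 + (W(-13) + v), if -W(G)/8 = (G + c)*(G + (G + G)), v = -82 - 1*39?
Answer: -3414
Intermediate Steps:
v = -121 (v = -82 - 39 = -121)
c = 3
W(G) = -24*G*(3 + G) (W(G) = -8*(G + 3)*(G + (G + G)) = -8*(3 + G)*(G + 2*G) = -8*(3 + G)*3*G = -24*G*(3 + G))
-173 + (W(-13) + v) = -173 + (-24*(-13)*(3 - 13) - 121) = -173 + (-24*(-13)*(-10) - 121) = -173 + (-3120 - 121) = -173 - 3241 = -3414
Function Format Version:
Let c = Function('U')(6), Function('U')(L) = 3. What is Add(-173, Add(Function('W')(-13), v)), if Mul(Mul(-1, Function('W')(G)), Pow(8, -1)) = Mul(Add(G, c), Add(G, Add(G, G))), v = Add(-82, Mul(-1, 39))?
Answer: -3414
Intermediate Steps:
v = -121 (v = Add(-82, -39) = -121)
c = 3
Function('W')(G) = Mul(-24, G, Add(3, G)) (Function('W')(G) = Mul(-8, Mul(Add(G, 3), Add(G, Add(G, G)))) = Mul(-8, Mul(Add(3, G), Add(G, Mul(2, G)))) = Mul(-8, Mul(Add(3, G), Mul(3, G))) = Mul(-8, Mul(3, G, Add(3, G))) = Mul(-24, G, Add(3, G)))
Add(-173, Add(Function('W')(-13), v)) = Add(-173, Add(Mul(-24, -13, Add(3, -13)), -121)) = Add(-173, Add(Mul(-24, -13, -10), -121)) = Add(-173, Add(-3120, -121)) = Add(-173, -3241) = -3414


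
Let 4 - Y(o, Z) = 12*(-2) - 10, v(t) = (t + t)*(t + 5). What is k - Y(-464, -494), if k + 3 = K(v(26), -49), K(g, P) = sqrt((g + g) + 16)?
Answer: -41 + 18*sqrt(10) ≈ 15.921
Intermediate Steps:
v(t) = 2*t*(5 + t) (v(t) = (2*t)*(5 + t) = 2*t*(5 + t))
K(g, P) = sqrt(16 + 2*g) (K(g, P) = sqrt(2*g + 16) = sqrt(16 + 2*g))
Y(o, Z) = 38 (Y(o, Z) = 4 - (12*(-2) - 10) = 4 - (-24 - 10) = 4 - 1*(-34) = 4 + 34 = 38)
k = -3 + 18*sqrt(10) (k = -3 + sqrt(16 + 2*(2*26*(5 + 26))) = -3 + sqrt(16 + 2*(2*26*31)) = -3 + sqrt(16 + 2*1612) = -3 + sqrt(16 + 3224) = -3 + sqrt(3240) = -3 + 18*sqrt(10) ≈ 53.921)
k - Y(-464, -494) = (-3 + 18*sqrt(10)) - 1*38 = (-3 + 18*sqrt(10)) - 38 = -41 + 18*sqrt(10)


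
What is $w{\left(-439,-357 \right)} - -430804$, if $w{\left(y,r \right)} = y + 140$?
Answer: $430505$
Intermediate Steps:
$w{\left(y,r \right)} = 140 + y$
$w{\left(-439,-357 \right)} - -430804 = \left(140 - 439\right) - -430804 = -299 + 430804 = 430505$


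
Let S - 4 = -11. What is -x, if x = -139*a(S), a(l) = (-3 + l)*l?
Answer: 9730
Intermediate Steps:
S = -7 (S = 4 - 11 = -7)
a(l) = l*(-3 + l)
x = -9730 (x = -(-973)*(-3 - 7) = -(-973)*(-10) = -139*70 = -9730)
-x = -1*(-9730) = 9730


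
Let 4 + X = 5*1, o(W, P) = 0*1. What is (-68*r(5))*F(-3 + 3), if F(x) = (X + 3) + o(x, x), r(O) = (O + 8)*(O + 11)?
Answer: -56576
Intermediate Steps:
o(W, P) = 0
X = 1 (X = -4 + 5*1 = -4 + 5 = 1)
r(O) = (8 + O)*(11 + O)
F(x) = 4 (F(x) = (1 + 3) + 0 = 4 + 0 = 4)
(-68*r(5))*F(-3 + 3) = -68*(88 + 5² + 19*5)*4 = -68*(88 + 25 + 95)*4 = -68*208*4 = -14144*4 = -56576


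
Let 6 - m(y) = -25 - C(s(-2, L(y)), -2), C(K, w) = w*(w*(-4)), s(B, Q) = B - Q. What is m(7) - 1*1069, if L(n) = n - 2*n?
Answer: -1054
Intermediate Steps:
L(n) = -n
C(K, w) = -4*w**2 (C(K, w) = w*(-4*w) = -4*w**2)
m(y) = 15 (m(y) = 6 - (-25 - (-4)*(-2)**2) = 6 - (-25 - (-4)*4) = 6 - (-25 - 1*(-16)) = 6 - (-25 + 16) = 6 - 1*(-9) = 6 + 9 = 15)
m(7) - 1*1069 = 15 - 1*1069 = 15 - 1069 = -1054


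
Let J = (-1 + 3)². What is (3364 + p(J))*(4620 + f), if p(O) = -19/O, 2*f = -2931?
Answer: 84774033/8 ≈ 1.0597e+7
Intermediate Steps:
f = -2931/2 (f = (½)*(-2931) = -2931/2 ≈ -1465.5)
J = 4 (J = 2² = 4)
(3364 + p(J))*(4620 + f) = (3364 - 19/4)*(4620 - 2931/2) = (3364 - 19*¼)*(6309/2) = (3364 - 19/4)*(6309/2) = (13437/4)*(6309/2) = 84774033/8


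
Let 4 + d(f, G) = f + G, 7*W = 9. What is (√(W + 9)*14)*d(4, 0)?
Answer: 0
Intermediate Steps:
W = 9/7 (W = (⅐)*9 = 9/7 ≈ 1.2857)
d(f, G) = -4 + G + f (d(f, G) = -4 + (f + G) = -4 + (G + f) = -4 + G + f)
(√(W + 9)*14)*d(4, 0) = (√(9/7 + 9)*14)*(-4 + 0 + 4) = (√(72/7)*14)*0 = ((6*√14/7)*14)*0 = (12*√14)*0 = 0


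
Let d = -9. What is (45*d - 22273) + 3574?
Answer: -19104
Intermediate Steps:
(45*d - 22273) + 3574 = (45*(-9) - 22273) + 3574 = (-405 - 22273) + 3574 = -22678 + 3574 = -19104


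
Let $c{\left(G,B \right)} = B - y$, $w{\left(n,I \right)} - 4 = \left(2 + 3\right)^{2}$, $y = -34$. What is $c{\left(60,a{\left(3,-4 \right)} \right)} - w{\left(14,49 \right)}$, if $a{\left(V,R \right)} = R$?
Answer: $1$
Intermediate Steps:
$w{\left(n,I \right)} = 29$ ($w{\left(n,I \right)} = 4 + \left(2 + 3\right)^{2} = 4 + 5^{2} = 4 + 25 = 29$)
$c{\left(G,B \right)} = 34 + B$ ($c{\left(G,B \right)} = B - -34 = B + 34 = 34 + B$)
$c{\left(60,a{\left(3,-4 \right)} \right)} - w{\left(14,49 \right)} = \left(34 - 4\right) - 29 = 30 - 29 = 1$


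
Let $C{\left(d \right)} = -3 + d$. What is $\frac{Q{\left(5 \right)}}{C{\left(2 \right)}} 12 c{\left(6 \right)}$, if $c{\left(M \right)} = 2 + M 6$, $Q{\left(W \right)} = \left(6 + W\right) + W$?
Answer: $-7296$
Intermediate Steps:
$Q{\left(W \right)} = 6 + 2 W$
$c{\left(M \right)} = 2 + 6 M$
$\frac{Q{\left(5 \right)}}{C{\left(2 \right)}} 12 c{\left(6 \right)} = \frac{6 + 2 \cdot 5}{-3 + 2} \cdot 12 \left(2 + 6 \cdot 6\right) = \frac{6 + 10}{-1} \cdot 12 \left(2 + 36\right) = 16 \left(-1\right) 12 \cdot 38 = \left(-16\right) 12 \cdot 38 = \left(-192\right) 38 = -7296$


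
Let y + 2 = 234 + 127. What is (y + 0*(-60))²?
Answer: 128881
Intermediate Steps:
y = 359 (y = -2 + (234 + 127) = -2 + 361 = 359)
(y + 0*(-60))² = (359 + 0*(-60))² = (359 + 0)² = 359² = 128881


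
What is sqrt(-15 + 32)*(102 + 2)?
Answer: 104*sqrt(17) ≈ 428.80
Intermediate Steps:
sqrt(-15 + 32)*(102 + 2) = sqrt(17)*104 = 104*sqrt(17)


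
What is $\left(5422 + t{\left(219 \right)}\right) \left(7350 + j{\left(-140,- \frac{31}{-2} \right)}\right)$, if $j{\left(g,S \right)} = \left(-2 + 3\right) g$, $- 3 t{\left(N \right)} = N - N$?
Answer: $39092620$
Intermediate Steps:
$t{\left(N \right)} = 0$ ($t{\left(N \right)} = - \frac{N - N}{3} = \left(- \frac{1}{3}\right) 0 = 0$)
$j{\left(g,S \right)} = g$ ($j{\left(g,S \right)} = 1 g = g$)
$\left(5422 + t{\left(219 \right)}\right) \left(7350 + j{\left(-140,- \frac{31}{-2} \right)}\right) = \left(5422 + 0\right) \left(7350 - 140\right) = 5422 \cdot 7210 = 39092620$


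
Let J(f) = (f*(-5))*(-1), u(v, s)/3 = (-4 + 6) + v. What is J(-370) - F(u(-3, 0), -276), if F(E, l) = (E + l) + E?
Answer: -1568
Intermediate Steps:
u(v, s) = 6 + 3*v (u(v, s) = 3*((-4 + 6) + v) = 3*(2 + v) = 6 + 3*v)
J(f) = 5*f (J(f) = -5*f*(-1) = 5*f)
F(E, l) = l + 2*E
J(-370) - F(u(-3, 0), -276) = 5*(-370) - (-276 + 2*(6 + 3*(-3))) = -1850 - (-276 + 2*(6 - 9)) = -1850 - (-276 + 2*(-3)) = -1850 - (-276 - 6) = -1850 - 1*(-282) = -1850 + 282 = -1568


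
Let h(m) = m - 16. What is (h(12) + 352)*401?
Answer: 139548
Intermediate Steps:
h(m) = -16 + m
(h(12) + 352)*401 = ((-16 + 12) + 352)*401 = (-4 + 352)*401 = 348*401 = 139548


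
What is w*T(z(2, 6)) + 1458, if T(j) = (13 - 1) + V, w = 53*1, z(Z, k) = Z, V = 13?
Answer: 2783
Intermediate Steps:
w = 53
T(j) = 25 (T(j) = (13 - 1) + 13 = 12 + 13 = 25)
w*T(z(2, 6)) + 1458 = 53*25 + 1458 = 1325 + 1458 = 2783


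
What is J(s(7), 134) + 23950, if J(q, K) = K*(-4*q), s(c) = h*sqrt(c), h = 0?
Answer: 23950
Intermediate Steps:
s(c) = 0 (s(c) = 0*sqrt(c) = 0)
J(q, K) = -4*K*q
J(s(7), 134) + 23950 = -4*134*0 + 23950 = 0 + 23950 = 23950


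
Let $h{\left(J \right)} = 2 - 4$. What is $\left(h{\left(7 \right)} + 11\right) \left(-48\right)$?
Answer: $-432$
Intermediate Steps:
$h{\left(J \right)} = -2$
$\left(h{\left(7 \right)} + 11\right) \left(-48\right) = \left(-2 + 11\right) \left(-48\right) = 9 \left(-48\right) = -432$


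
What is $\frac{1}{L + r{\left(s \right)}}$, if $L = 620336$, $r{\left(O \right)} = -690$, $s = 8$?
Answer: $\frac{1}{619646} \approx 1.6138 \cdot 10^{-6}$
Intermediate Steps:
$\frac{1}{L + r{\left(s \right)}} = \frac{1}{620336 - 690} = \frac{1}{619646}$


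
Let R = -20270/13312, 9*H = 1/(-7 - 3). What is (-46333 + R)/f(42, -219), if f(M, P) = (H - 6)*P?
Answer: -4626038745/131432704 ≈ -35.197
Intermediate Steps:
H = -1/90 (H = 1/(9*(-7 - 3)) = (⅑)/(-10) = (⅑)*(-⅒) = -1/90 ≈ -0.011111)
R = -10135/6656 (R = -20270*1/13312 = -10135/6656 ≈ -1.5227)
f(M, P) = -541*P/90 (f(M, P) = (-1/90 - 6)*P = -541*P/90)
(-46333 + R)/f(42, -219) = (-46333 - 10135/6656)/((-541/90*(-219))) = -308402583/(6656*39493/30) = -308402583/6656*30/39493 = -4626038745/131432704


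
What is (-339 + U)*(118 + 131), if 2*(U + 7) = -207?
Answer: -223851/2 ≈ -1.1193e+5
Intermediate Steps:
U = -221/2 (U = -7 + (½)*(-207) = -7 - 207/2 = -221/2 ≈ -110.50)
(-339 + U)*(118 + 131) = (-339 - 221/2)*(118 + 131) = -899/2*249 = -223851/2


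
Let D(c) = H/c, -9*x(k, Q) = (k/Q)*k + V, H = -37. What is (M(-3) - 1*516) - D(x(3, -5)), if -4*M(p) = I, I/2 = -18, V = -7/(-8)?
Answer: -147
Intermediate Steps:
V = 7/8 (V = -7*(-1/8) = 7/8 ≈ 0.87500)
I = -36 (I = 2*(-18) = -36)
x(k, Q) = -7/72 - k**2/(9*Q) (x(k, Q) = -((k/Q)*k + 7/8)/9 = -(k**2/Q + 7/8)/9 = -(7/8 + k**2/Q)/9 = -7/72 - k**2/(9*Q))
M(p) = 9 (M(p) = -1/4*(-36) = 9)
D(c) = -37/c
(M(-3) - 1*516) - D(x(3, -5)) = (9 - 1*516) - (-37)/(-7/72 - 1/9*3**2/(-5)) = (9 - 516) - (-37)/(-7/72 - 1/9*(-1/5)*9) = -507 - (-37)/(-7/72 + 1/5) = -507 - (-37)/37/360 = -507 - (-37)*360/37 = -507 - 1*(-360) = -507 + 360 = -147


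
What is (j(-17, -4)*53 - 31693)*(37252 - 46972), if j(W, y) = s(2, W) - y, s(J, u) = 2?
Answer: 304965000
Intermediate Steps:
j(W, y) = 2 - y
(j(-17, -4)*53 - 31693)*(37252 - 46972) = ((2 - 1*(-4))*53 - 31693)*(37252 - 46972) = ((2 + 4)*53 - 31693)*(-9720) = (6*53 - 31693)*(-9720) = (318 - 31693)*(-9720) = -31375*(-9720) = 304965000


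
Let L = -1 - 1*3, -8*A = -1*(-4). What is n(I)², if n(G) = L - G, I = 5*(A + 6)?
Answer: 3969/4 ≈ 992.25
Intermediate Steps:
A = -½ (A = -(-1)*(-4)/8 = -⅛*4 = -½ ≈ -0.50000)
I = 55/2 (I = 5*(-½ + 6) = 5*(11/2) = 55/2 ≈ 27.500)
L = -4 (L = -1 - 3 = -4)
n(G) = -4 - G
n(I)² = (-4 - 1*55/2)² = (-4 - 55/2)² = (-63/2)² = 3969/4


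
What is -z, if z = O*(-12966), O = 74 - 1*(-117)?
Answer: 2476506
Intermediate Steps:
O = 191 (O = 74 + 117 = 191)
z = -2476506 (z = 191*(-12966) = -2476506)
-z = -1*(-2476506) = 2476506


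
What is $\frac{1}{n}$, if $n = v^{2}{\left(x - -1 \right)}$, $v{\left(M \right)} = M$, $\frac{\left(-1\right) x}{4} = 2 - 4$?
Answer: $\frac{1}{81} \approx 0.012346$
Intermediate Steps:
$x = 8$ ($x = - 4 \left(2 - 4\right) = \left(-4\right) \left(-2\right) = 8$)
$n = 81$ ($n = \left(8 - -1\right)^{2} = \left(8 + 1\right)^{2} = 9^{2} = 81$)
$\frac{1}{n} = \frac{1}{81}$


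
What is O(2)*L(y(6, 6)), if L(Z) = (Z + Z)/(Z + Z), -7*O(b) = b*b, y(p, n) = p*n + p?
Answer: -4/7 ≈ -0.57143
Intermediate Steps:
y(p, n) = p + n*p (y(p, n) = n*p + p = p + n*p)
O(b) = -b²/7 (O(b) = -b*b/7 = -b²/7)
L(Z) = 1 (L(Z) = (2*Z)/((2*Z)) = (2*Z)*(1/(2*Z)) = 1)
O(2)*L(y(6, 6)) = -⅐*2²*1 = -⅐*4*1 = -4/7*1 = -4/7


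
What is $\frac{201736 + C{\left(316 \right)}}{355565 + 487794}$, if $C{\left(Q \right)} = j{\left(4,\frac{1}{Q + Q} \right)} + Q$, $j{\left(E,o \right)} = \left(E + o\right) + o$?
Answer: $\frac{63849697}{266501444} \approx 0.23958$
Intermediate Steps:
$j{\left(E,o \right)} = E + 2 o$
$C{\left(Q \right)} = 4 + Q + \frac{1}{Q}$ ($C{\left(Q \right)} = \left(4 + \frac{2}{Q + Q}\right) + Q = \left(4 + \frac{2}{2 Q}\right) + Q = \left(4 + 2 \frac{1}{2 Q}\right) + Q = \left(4 + \frac{1}{Q}\right) + Q = 4 + Q + \frac{1}{Q}$)
$\frac{201736 + C{\left(316 \right)}}{355565 + 487794} = \frac{201736 + \left(4 + 316 + \frac{1}{316}\right)}{355565 + 487794} = \frac{201736 + \left(4 + 316 + \frac{1}{316}\right)}{843359} = \left(201736 + \frac{101121}{316}\right) \frac{1}{843359} = \frac{63849697}{316} \cdot \frac{1}{843359} = \frac{63849697}{266501444}$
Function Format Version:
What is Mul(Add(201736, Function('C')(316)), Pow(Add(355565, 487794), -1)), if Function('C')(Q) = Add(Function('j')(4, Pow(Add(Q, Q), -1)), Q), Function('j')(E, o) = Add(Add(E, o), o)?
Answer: Rational(63849697, 266501444) ≈ 0.23958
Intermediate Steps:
Function('j')(E, o) = Add(E, Mul(2, o))
Function('C')(Q) = Add(4, Q, Pow(Q, -1)) (Function('C')(Q) = Add(Add(4, Mul(2, Pow(Add(Q, Q), -1))), Q) = Add(Add(4, Mul(2, Pow(Mul(2, Q), -1))), Q) = Add(Add(4, Mul(2, Mul(Rational(1, 2), Pow(Q, -1)))), Q) = Add(Add(4, Pow(Q, -1)), Q) = Add(4, Q, Pow(Q, -1)))
Mul(Add(201736, Function('C')(316)), Pow(Add(355565, 487794), -1)) = Mul(Add(201736, Add(4, 316, Pow(316, -1))), Pow(Add(355565, 487794), -1)) = Mul(Add(201736, Add(4, 316, Rational(1, 316))), Pow(843359, -1)) = Mul(Add(201736, Rational(101121, 316)), Rational(1, 843359)) = Mul(Rational(63849697, 316), Rational(1, 843359)) = Rational(63849697, 266501444)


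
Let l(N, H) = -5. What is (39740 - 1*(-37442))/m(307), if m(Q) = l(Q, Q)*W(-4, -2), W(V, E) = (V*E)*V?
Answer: 38591/80 ≈ 482.39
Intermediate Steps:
W(V, E) = E*V² (W(V, E) = (E*V)*V = E*V²)
m(Q) = 160 (m(Q) = -(-10)*(-4)² = -(-10)*16 = -5*(-32) = 160)
(39740 - 1*(-37442))/m(307) = (39740 - 1*(-37442))/160 = (39740 + 37442)*(1/160) = 77182*(1/160) = 38591/80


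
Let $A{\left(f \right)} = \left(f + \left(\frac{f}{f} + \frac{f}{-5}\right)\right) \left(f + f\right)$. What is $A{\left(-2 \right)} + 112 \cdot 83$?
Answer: $\frac{46492}{5} \approx 9298.4$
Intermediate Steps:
$A{\left(f \right)} = 2 f \left(1 + \frac{4 f}{5}\right)$ ($A{\left(f \right)} = \left(f + \left(1 + f \left(- \frac{1}{5}\right)\right)\right) 2 f = \left(f - \left(-1 + \frac{f}{5}\right)\right) 2 f = \left(1 + \frac{4 f}{5}\right) 2 f = 2 f \left(1 + \frac{4 f}{5}\right)$)
$A{\left(-2 \right)} + 112 \cdot 83 = \frac{2}{5} \left(-2\right) \left(5 + 4 \left(-2\right)\right) + 112 \cdot 83 = \frac{2}{5} \left(-2\right) \left(5 - 8\right) + 9296 = \frac{2}{5} \left(-2\right) \left(-3\right) + 9296 = \frac{12}{5} + 9296 = \frac{46492}{5}$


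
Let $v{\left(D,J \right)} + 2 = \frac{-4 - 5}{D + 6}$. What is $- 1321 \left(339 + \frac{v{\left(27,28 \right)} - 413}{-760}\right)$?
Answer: $- \frac{468725146}{1045} \approx -4.4854 \cdot 10^{5}$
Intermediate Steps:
$v{\left(D,J \right)} = -2 - \frac{9}{6 + D}$ ($v{\left(D,J \right)} = -2 + \frac{-4 - 5}{D + 6} = -2 - \frac{9}{6 + D}$)
$- 1321 \left(339 + \frac{v{\left(27,28 \right)} - 413}{-760}\right) = - 1321 \left(339 + \frac{\frac{-21 - 54}{6 + 27} - 413}{-760}\right) = - 1321 \left(339 + \left(\frac{-21 - 54}{33} - 413\right) \left(- \frac{1}{760}\right)\right) = - 1321 \left(339 + \left(\frac{1}{33} \left(-75\right) - 413\right) \left(- \frac{1}{760}\right)\right) = - 1321 \left(339 + \left(- \frac{25}{11} - 413\right) \left(- \frac{1}{760}\right)\right) = - 1321 \left(339 - - \frac{571}{1045}\right) = - 1321 \left(339 + \frac{571}{1045}\right) = \left(-1321\right) \frac{354826}{1045} = - \frac{468725146}{1045}$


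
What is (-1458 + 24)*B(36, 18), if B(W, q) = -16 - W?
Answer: 74568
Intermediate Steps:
(-1458 + 24)*B(36, 18) = (-1458 + 24)*(-16 - 1*36) = -1434*(-16 - 36) = -1434*(-52) = 74568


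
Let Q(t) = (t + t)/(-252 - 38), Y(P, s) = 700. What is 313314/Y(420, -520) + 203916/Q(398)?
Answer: -5143193757/69650 ≈ -73843.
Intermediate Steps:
Q(t) = -t/145 (Q(t) = (2*t)/(-290) = (2*t)*(-1/290) = -t/145)
313314/Y(420, -520) + 203916/Q(398) = 313314/700 + 203916/((-1/145*398)) = 313314*(1/700) + 203916/(-398/145) = 156657/350 + 203916*(-145/398) = 156657/350 - 14783910/199 = -5143193757/69650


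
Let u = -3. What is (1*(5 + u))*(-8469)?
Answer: -16938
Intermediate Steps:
(1*(5 + u))*(-8469) = (1*(5 - 3))*(-8469) = (1*2)*(-8469) = 2*(-8469) = -16938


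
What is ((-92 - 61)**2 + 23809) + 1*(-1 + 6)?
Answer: 47223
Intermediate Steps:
((-92 - 61)**2 + 23809) + 1*(-1 + 6) = ((-153)**2 + 23809) + 1*5 = (23409 + 23809) + 5 = 47218 + 5 = 47223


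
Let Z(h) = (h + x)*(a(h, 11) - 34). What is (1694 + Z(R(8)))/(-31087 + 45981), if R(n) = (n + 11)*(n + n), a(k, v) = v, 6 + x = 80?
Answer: -3500/7447 ≈ -0.46999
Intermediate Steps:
x = 74 (x = -6 + 80 = 74)
R(n) = 2*n*(11 + n) (R(n) = (11 + n)*(2*n) = 2*n*(11 + n))
Z(h) = -1702 - 23*h (Z(h) = (h + 74)*(11 - 34) = (74 + h)*(-23) = -1702 - 23*h)
(1694 + Z(R(8)))/(-31087 + 45981) = (1694 + (-1702 - 46*8*(11 + 8)))/(-31087 + 45981) = (1694 + (-1702 - 46*8*19))/14894 = (1694 + (-1702 - 23*304))*(1/14894) = (1694 + (-1702 - 6992))*(1/14894) = (1694 - 8694)*(1/14894) = -7000*1/14894 = -3500/7447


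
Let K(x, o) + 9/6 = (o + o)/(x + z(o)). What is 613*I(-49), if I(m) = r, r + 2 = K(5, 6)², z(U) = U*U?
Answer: -2235611/6724 ≈ -332.48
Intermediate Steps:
z(U) = U²
K(x, o) = -3/2 + 2*o/(x + o²) (K(x, o) = -3/2 + (o + o)/(x + o²) = -3/2 + (2*o)/(x + o²) = -3/2 + 2*o/(x + o²))
r = -3647/6724 (r = -2 + ((-3*5 - 3*6² + 4*6)/(2*(5 + 6²)))² = -2 + ((-15 - 3*36 + 24)/(2*(5 + 36)))² = -2 + ((½)*(-15 - 108 + 24)/41)² = -2 + ((½)*(1/41)*(-99))² = -2 + (-99/82)² = -2 + 9801/6724 = -3647/6724 ≈ -0.54239)
I(m) = -3647/6724
613*I(-49) = 613*(-3647/6724) = -2235611/6724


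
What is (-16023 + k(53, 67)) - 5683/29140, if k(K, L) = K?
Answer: -465371483/29140 ≈ -15970.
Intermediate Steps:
(-16023 + k(53, 67)) - 5683/29140 = (-16023 + 53) - 5683/29140 = -15970 - 5683*1/29140 = -15970 - 5683/29140 = -465371483/29140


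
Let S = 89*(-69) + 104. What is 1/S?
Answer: -1/6037 ≈ -0.00016565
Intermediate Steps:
S = -6037 (S = -6141 + 104 = -6037)
1/S = 1/(-6037) = -1/6037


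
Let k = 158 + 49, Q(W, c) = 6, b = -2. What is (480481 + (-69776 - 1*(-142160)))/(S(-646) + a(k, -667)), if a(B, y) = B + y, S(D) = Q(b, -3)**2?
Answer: -552865/424 ≈ -1303.9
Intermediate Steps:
k = 207
S(D) = 36 (S(D) = 6**2 = 36)
(480481 + (-69776 - 1*(-142160)))/(S(-646) + a(k, -667)) = (480481 + (-69776 - 1*(-142160)))/(36 + (207 - 667)) = (480481 + (-69776 + 142160))/(36 - 460) = (480481 + 72384)/(-424) = 552865*(-1/424) = -552865/424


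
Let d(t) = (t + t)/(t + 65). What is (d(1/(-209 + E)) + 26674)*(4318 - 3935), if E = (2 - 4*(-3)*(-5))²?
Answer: 1047542768779/102538 ≈ 1.0216e+7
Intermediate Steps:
E = 3364 (E = (2 + 12*(-5))² = (2 - 60)² = (-58)² = 3364)
d(t) = 2*t/(65 + t) (d(t) = (2*t)/(65 + t) = 2*t/(65 + t))
(d(1/(-209 + E)) + 26674)*(4318 - 3935) = (2/((-209 + 3364)*(65 + 1/(-209 + 3364))) + 26674)*(4318 - 3935) = (2/(3155*(65 + 1/3155)) + 26674)*383 = (2*(1/3155)/(65 + 1/3155) + 26674)*383 = (2*(1/3155)/(205076/3155) + 26674)*383 = (2*(1/3155)*(3155/205076) + 26674)*383 = (1/102538 + 26674)*383 = (2735098613/102538)*383 = 1047542768779/102538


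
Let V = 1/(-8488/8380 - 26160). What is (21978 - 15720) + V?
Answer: 342984218981/54807322 ≈ 6258.0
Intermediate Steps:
V = -2095/54807322 (V = 1/(-8488*1/8380 - 26160) = 1/(-2122/2095 - 26160) = 1/(-54807322/2095) = -2095/54807322 ≈ -3.8225e-5)
(21978 - 15720) + V = (21978 - 15720) - 2095/54807322 = 6258 - 2095/54807322 = 342984218981/54807322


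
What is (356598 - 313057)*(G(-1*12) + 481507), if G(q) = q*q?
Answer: 20971566191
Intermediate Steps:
G(q) = q²
(356598 - 313057)*(G(-1*12) + 481507) = (356598 - 313057)*((-1*12)² + 481507) = 43541*((-12)² + 481507) = 43541*(144 + 481507) = 43541*481651 = 20971566191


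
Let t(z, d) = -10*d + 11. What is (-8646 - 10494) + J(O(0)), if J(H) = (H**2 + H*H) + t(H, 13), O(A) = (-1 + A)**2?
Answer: -19257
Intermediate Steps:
t(z, d) = 11 - 10*d
J(H) = -119 + 2*H**2 (J(H) = (H**2 + H*H) + (11 - 10*13) = (H**2 + H**2) + (11 - 130) = 2*H**2 - 119 = -119 + 2*H**2)
(-8646 - 10494) + J(O(0)) = (-8646 - 10494) + (-119 + 2*((-1 + 0)**2)**2) = -19140 + (-119 + 2*((-1)**2)**2) = -19140 + (-119 + 2*1**2) = -19140 + (-119 + 2*1) = -19140 + (-119 + 2) = -19140 - 117 = -19257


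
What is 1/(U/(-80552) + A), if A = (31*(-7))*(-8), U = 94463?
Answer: 80552/139743809 ≈ 0.00057643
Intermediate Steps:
A = 1736 (A = -217*(-8) = 1736)
1/(U/(-80552) + A) = 1/(94463/(-80552) + 1736) = 1/(94463*(-1/80552) + 1736) = 1/(-94463/80552 + 1736) = 1/(139743809/80552) = 80552/139743809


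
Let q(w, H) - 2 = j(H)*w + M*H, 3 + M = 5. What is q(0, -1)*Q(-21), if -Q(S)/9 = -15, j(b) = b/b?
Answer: 0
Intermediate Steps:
j(b) = 1
Q(S) = 135 (Q(S) = -9*(-15) = 135)
M = 2 (M = -3 + 5 = 2)
q(w, H) = 2 + w + 2*H (q(w, H) = 2 + (1*w + 2*H) = 2 + (w + 2*H) = 2 + w + 2*H)
q(0, -1)*Q(-21) = (2 + 0 + 2*(-1))*135 = (2 + 0 - 2)*135 = 0*135 = 0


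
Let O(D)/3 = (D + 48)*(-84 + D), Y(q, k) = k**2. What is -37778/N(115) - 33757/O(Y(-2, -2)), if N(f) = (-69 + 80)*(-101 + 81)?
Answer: 23944799/137280 ≈ 174.42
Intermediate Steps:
O(D) = 3*(-84 + D)*(48 + D) (O(D) = 3*((D + 48)*(-84 + D)) = 3*((48 + D)*(-84 + D)) = 3*((-84 + D)*(48 + D)) = 3*(-84 + D)*(48 + D))
N(f) = -220 (N(f) = 11*(-20) = -220)
-37778/N(115) - 33757/O(Y(-2, -2)) = -37778/(-220) - 33757/(-12096 - 108*(-2)**2 + 3*((-2)**2)**2) = -37778*(-1/220) - 33757/(-12096 - 108*4 + 3*4**2) = 18889/110 - 33757/(-12096 - 432 + 3*16) = 18889/110 - 33757/(-12096 - 432 + 48) = 18889/110 - 33757/(-12480) = 18889/110 - 33757*(-1/12480) = 18889/110 + 33757/12480 = 23944799/137280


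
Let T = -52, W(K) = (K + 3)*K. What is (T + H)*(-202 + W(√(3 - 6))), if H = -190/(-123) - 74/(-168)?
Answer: 287085/28 - 172251*I*√3/1148 ≈ 10253.0 - 259.88*I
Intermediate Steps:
W(K) = K*(3 + K) (W(K) = (3 + K)*K = K*(3 + K))
H = 2279/1148 (H = -190*(-1/123) - 74*(-1/168) = 190/123 + 37/84 = 2279/1148 ≈ 1.9852)
(T + H)*(-202 + W(√(3 - 6))) = (-52 + 2279/1148)*(-202 + √(3 - 6)*(3 + √(3 - 6))) = -57417*(-202 + √(-3)*(3 + √(-3)))/1148 = -57417*(-202 + (I*√3)*(3 + I*√3))/1148 = -57417*(-202 + I*√3*(3 + I*√3))/1148 = 5799117/574 - 57417*I*√3*(3 + I*√3)/1148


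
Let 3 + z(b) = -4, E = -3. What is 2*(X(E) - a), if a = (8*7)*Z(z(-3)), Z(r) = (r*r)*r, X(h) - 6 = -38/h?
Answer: 115360/3 ≈ 38453.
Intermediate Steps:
X(h) = 6 - 38/h
z(b) = -7 (z(b) = -3 - 4 = -7)
Z(r) = r**3 (Z(r) = r**2*r = r**3)
a = -19208 (a = (8*7)*(-7)**3 = 56*(-343) = -19208)
2*(X(E) - a) = 2*((6 - 38/(-3)) - 1*(-19208)) = 2*((6 - 38*(-1/3)) + 19208) = 2*((6 + 38/3) + 19208) = 2*(56/3 + 19208) = 2*(57680/3) = 115360/3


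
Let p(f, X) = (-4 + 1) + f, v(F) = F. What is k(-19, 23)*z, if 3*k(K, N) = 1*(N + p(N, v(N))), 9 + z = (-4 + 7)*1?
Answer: -86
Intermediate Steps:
p(f, X) = -3 + f
z = -6 (z = -9 + (-4 + 7)*1 = -9 + 3*1 = -9 + 3 = -6)
k(K, N) = -1 + 2*N/3 (k(K, N) = (1*(N + (-3 + N)))/3 = (1*(-3 + 2*N))/3 = (-3 + 2*N)/3 = -1 + 2*N/3)
k(-19, 23)*z = (-1 + (⅔)*23)*(-6) = (-1 + 46/3)*(-6) = (43/3)*(-6) = -86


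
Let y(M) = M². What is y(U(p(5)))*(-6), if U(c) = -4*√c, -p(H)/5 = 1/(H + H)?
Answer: 48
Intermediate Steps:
p(H) = -5/(2*H) (p(H) = -5/(H + H) = -5*1/(2*H) = -5/(2*H))
y(U(p(5)))*(-6) = (-4*I*√2/2)²*(-6) = (-2*I*√2)²*(-6) = -8*(-6) = 48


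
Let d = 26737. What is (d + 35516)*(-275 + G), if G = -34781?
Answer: -2182341168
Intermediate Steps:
(d + 35516)*(-275 + G) = (26737 + 35516)*(-275 - 34781) = 62253*(-35056) = -2182341168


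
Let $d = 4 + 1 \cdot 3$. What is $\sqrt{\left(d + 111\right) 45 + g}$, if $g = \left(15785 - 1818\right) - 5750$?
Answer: $9 \sqrt{167} \approx 116.31$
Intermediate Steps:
$d = 7$ ($d = 4 + 3 = 7$)
$g = 8217$ ($g = 13967 - 5750 = 8217$)
$\sqrt{\left(d + 111\right) 45 + g} = \sqrt{\left(7 + 111\right) 45 + 8217} = \sqrt{118 \cdot 45 + 8217} = \sqrt{5310 + 8217} = \sqrt{13527} = 9 \sqrt{167}$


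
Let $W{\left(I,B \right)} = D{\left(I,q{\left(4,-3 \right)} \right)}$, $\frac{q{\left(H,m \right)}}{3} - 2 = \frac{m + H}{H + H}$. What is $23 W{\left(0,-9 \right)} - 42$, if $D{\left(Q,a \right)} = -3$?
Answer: $-111$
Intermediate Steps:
$q{\left(H,m \right)} = 6 + \frac{3 \left(H + m\right)}{2 H}$ ($q{\left(H,m \right)} = 6 + 3 \frac{m + H}{H + H} = 6 + 3 \frac{H + m}{2 H} = 6 + \frac{3 \left(H + m\right)}{2 H}$)
$W{\left(I,B \right)} = -3$
$23 W{\left(0,-9 \right)} - 42 = 23 \left(-3\right) - 42 = -69 - 42 = -111$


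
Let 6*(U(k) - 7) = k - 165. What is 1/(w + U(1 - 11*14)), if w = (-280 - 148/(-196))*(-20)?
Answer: 49/271406 ≈ 0.00018054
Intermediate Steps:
U(k) = -41/2 + k/6 (U(k) = 7 + (k - 165)/6 = 7 + (-165 + k)/6 = 7 + (-55/2 + k/6) = -41/2 + k/6)
w = 273660/49 (w = (-280 - 148*(-1/196))*(-20) = (-280 + 37/49)*(-20) = -13683/49*(-20) = 273660/49 ≈ 5584.9)
1/(w + U(1 - 11*14)) = 1/(273660/49 + (-41/2 + (1 - 11*14)/6)) = 1/(273660/49 + (-41/2 + (1 - 154)/6)) = 1/(273660/49 + (-41/2 + (1/6)*(-153))) = 1/(273660/49 + (-41/2 - 51/2)) = 1/(273660/49 - 46) = 1/(271406/49) = 49/271406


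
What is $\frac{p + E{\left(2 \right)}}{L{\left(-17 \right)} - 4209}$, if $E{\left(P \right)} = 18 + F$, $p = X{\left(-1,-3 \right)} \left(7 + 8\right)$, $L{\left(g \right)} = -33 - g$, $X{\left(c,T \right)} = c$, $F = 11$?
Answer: $- \frac{14}{4225} \approx -0.0033136$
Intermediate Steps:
$p = -15$ ($p = - (7 + 8) = \left(-1\right) 15 = -15$)
$E{\left(P \right)} = 29$ ($E{\left(P \right)} = 18 + 11 = 29$)
$\frac{p + E{\left(2 \right)}}{L{\left(-17 \right)} - 4209} = \frac{-15 + 29}{\left(-33 - -17\right) - 4209} = \frac{14}{\left(-33 + 17\right) - 4209} = \frac{14}{-16 - 4209} = \frac{14}{-4225} = 14 \left(- \frac{1}{4225}\right) = - \frac{14}{4225}$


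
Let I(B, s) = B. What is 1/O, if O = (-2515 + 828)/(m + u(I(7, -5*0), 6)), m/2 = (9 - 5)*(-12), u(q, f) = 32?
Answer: 64/1687 ≈ 0.037937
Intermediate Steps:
m = -96 (m = 2*((9 - 5)*(-12)) = 2*(4*(-12)) = 2*(-48) = -96)
O = 1687/64 (O = (-2515 + 828)/(-96 + 32) = -1687/(-64) = -1687*(-1/64) = 1687/64 ≈ 26.359)
1/O = 1/(1687/64) = 64/1687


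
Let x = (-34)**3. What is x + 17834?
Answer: -21470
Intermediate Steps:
x = -39304
x + 17834 = -39304 + 17834 = -21470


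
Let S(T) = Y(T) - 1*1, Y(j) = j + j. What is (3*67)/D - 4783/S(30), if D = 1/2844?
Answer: 33722213/59 ≈ 5.7156e+5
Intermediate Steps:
D = 1/2844 ≈ 0.00035162
Y(j) = 2*j
S(T) = -1 + 2*T (S(T) = 2*T - 1*1 = 2*T - 1 = -1 + 2*T)
(3*67)/D - 4783/S(30) = (3*67)/(1/2844) - 4783/(-1 + 2*30) = 201*2844 - 4783/(-1 + 60) = 571644 - 4783/59 = 33722213/59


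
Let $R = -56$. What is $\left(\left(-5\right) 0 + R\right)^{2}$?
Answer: $3136$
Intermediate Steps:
$\left(\left(-5\right) 0 + R\right)^{2} = \left(\left(-5\right) 0 - 56\right)^{2} = \left(0 - 56\right)^{2} = \left(-56\right)^{2} = 3136$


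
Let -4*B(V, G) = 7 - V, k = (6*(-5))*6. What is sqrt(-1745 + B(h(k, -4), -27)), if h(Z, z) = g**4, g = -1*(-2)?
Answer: I*sqrt(6971)/2 ≈ 41.746*I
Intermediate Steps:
g = 2
k = -180 (k = -30*6 = -180)
h(Z, z) = 16 (h(Z, z) = 2**4 = 16)
B(V, G) = -7/4 + V/4 (B(V, G) = -(7 - V)/4 = -7/4 + V/4)
sqrt(-1745 + B(h(k, -4), -27)) = sqrt(-1745 + (-7/4 + (1/4)*16)) = sqrt(-1745 + (-7/4 + 4)) = sqrt(-1745 + 9/4) = sqrt(-6971/4) = I*sqrt(6971)/2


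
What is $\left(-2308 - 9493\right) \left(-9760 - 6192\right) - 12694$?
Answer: $188236858$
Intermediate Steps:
$\left(-2308 - 9493\right) \left(-9760 - 6192\right) - 12694 = - 11801 \left(-9760 - 6192\right) - 12694 = \left(-11801\right) \left(-15952\right) - 12694 = 188249552 - 12694 = 188236858$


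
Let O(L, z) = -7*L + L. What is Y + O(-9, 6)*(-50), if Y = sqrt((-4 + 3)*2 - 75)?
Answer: -2700 + I*sqrt(77) ≈ -2700.0 + 8.775*I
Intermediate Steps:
Y = I*sqrt(77) (Y = sqrt(-1*2 - 75) = sqrt(-2 - 75) = sqrt(-77) = I*sqrt(77) ≈ 8.775*I)
O(L, z) = -6*L
Y + O(-9, 6)*(-50) = I*sqrt(77) - 6*(-9)*(-50) = I*sqrt(77) + 54*(-50) = I*sqrt(77) - 2700 = -2700 + I*sqrt(77)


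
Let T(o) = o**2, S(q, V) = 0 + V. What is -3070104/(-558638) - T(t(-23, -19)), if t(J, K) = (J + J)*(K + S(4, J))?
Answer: -1042591268004/279319 ≈ -3.7326e+6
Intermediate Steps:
S(q, V) = V
t(J, K) = 2*J*(J + K) (t(J, K) = (J + J)*(K + J) = (2*J)*(J + K) = 2*J*(J + K))
-3070104/(-558638) - T(t(-23, -19)) = -3070104/(-558638) - (2*(-23)*(-23 - 19))**2 = -3070104*(-1/558638) - (2*(-23)*(-42))**2 = 1535052/279319 - 1*1932**2 = 1535052/279319 - 1*3732624 = 1535052/279319 - 3732624 = -1042591268004/279319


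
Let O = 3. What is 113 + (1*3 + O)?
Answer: 119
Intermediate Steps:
113 + (1*3 + O) = 113 + (1*3 + 3) = 113 + (3 + 3) = 113 + 6 = 119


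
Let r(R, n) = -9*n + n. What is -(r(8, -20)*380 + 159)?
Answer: -60959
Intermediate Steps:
r(R, n) = -8*n
-(r(8, -20)*380 + 159) = -(-8*(-20)*380 + 159) = -(160*380 + 159) = -(60800 + 159) = -1*60959 = -60959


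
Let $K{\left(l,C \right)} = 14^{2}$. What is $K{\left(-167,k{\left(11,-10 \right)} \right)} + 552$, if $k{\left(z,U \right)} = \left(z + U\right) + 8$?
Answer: $748$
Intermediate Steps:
$k{\left(z,U \right)} = 8 + U + z$ ($k{\left(z,U \right)} = \left(U + z\right) + 8 = 8 + U + z$)
$K{\left(l,C \right)} = 196$
$K{\left(-167,k{\left(11,-10 \right)} \right)} + 552 = 196 + 552 = 748$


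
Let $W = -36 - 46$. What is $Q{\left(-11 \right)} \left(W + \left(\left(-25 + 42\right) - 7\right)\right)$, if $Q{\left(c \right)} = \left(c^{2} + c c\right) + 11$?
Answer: $-18216$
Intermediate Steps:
$Q{\left(c \right)} = 11 + 2 c^{2}$ ($Q{\left(c \right)} = \left(c^{2} + c^{2}\right) + 11 = 2 c^{2} + 11 = 11 + 2 c^{2}$)
$W = -82$ ($W = -36 - 46 = -82$)
$Q{\left(-11 \right)} \left(W + \left(\left(-25 + 42\right) - 7\right)\right) = \left(11 + 2 \left(-11\right)^{2}\right) \left(-82 + \left(\left(-25 + 42\right) - 7\right)\right) = \left(11 + 2 \cdot 121\right) \left(-82 + \left(17 - 7\right)\right) = \left(11 + 242\right) \left(-82 + 10\right) = 253 \left(-72\right) = -18216$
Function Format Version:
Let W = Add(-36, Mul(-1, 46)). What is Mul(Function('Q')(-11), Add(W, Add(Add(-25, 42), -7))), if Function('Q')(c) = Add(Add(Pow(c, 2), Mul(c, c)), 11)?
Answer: -18216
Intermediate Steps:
Function('Q')(c) = Add(11, Mul(2, Pow(c, 2))) (Function('Q')(c) = Add(Add(Pow(c, 2), Pow(c, 2)), 11) = Add(Mul(2, Pow(c, 2)), 11) = Add(11, Mul(2, Pow(c, 2))))
W = -82 (W = Add(-36, -46) = -82)
Mul(Function('Q')(-11), Add(W, Add(Add(-25, 42), -7))) = Mul(Add(11, Mul(2, Pow(-11, 2))), Add(-82, Add(Add(-25, 42), -7))) = Mul(Add(11, Mul(2, 121)), Add(-82, Add(17, -7))) = Mul(Add(11, 242), Add(-82, 10)) = Mul(253, -72) = -18216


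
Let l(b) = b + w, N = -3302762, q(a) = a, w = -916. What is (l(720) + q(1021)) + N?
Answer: -3301937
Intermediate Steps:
l(b) = -916 + b (l(b) = b - 916 = -916 + b)
(l(720) + q(1021)) + N = ((-916 + 720) + 1021) - 3302762 = (-196 + 1021) - 3302762 = 825 - 3302762 = -3301937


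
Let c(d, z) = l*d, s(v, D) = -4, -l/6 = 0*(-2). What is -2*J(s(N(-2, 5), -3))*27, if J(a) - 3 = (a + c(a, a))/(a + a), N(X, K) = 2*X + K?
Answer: -189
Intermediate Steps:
l = 0 (l = -0*(-2) = -6*0 = 0)
N(X, K) = K + 2*X
c(d, z) = 0 (c(d, z) = 0*d = 0)
J(a) = 7/2 (J(a) = 3 + (a + 0)/(a + a) = 3 + a/((2*a)) = 3 + a*(1/(2*a)) = 3 + ½ = 7/2)
-2*J(s(N(-2, 5), -3))*27 = -2*7/2*27 = -7*27 = -189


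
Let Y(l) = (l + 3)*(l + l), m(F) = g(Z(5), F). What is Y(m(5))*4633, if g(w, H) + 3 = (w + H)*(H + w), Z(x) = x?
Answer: 89880200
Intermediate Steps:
g(w, H) = -3 + (H + w)² (g(w, H) = -3 + (w + H)*(H + w) = -3 + (H + w)*(H + w) = -3 + (H + w)²)
m(F) = -3 + (5 + F)² (m(F) = -3 + (F + 5)² = -3 + (5 + F)²)
Y(l) = 2*l*(3 + l) (Y(l) = (3 + l)*(2*l) = 2*l*(3 + l))
Y(m(5))*4633 = (2*(-3 + (5 + 5)²)*(3 + (-3 + (5 + 5)²)))*4633 = (2*(-3 + 10²)*(3 + (-3 + 10²)))*4633 = (2*(-3 + 100)*(3 + (-3 + 100)))*4633 = (2*97*(3 + 97))*4633 = (2*97*100)*4633 = 19400*4633 = 89880200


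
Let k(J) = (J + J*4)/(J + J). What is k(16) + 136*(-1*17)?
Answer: -4619/2 ≈ -2309.5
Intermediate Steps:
k(J) = 5/2 (k(J) = (J + 4*J)/((2*J)) = (5*J)*(1/(2*J)) = 5/2)
k(16) + 136*(-1*17) = 5/2 + 136*(-1*17) = 5/2 + 136*(-17) = 5/2 - 2312 = -4619/2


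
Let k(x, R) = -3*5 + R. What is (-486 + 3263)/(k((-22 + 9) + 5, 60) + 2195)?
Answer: 2777/2240 ≈ 1.2397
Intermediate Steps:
k(x, R) = -15 + R
(-486 + 3263)/(k((-22 + 9) + 5, 60) + 2195) = (-486 + 3263)/((-15 + 60) + 2195) = 2777/(45 + 2195) = 2777/2240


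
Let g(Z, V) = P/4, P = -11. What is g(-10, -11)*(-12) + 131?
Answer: 164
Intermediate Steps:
g(Z, V) = -11/4
g(-10, -11)*(-12) + 131 = -11/4*(-12) + 131 = 33 + 131 = 164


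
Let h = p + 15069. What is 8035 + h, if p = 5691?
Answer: 28795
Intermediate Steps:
h = 20760 (h = 5691 + 15069 = 20760)
8035 + h = 8035 + 20760 = 28795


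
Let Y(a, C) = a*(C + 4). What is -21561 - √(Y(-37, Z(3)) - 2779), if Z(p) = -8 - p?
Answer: -21561 - 6*I*√70 ≈ -21561.0 - 50.2*I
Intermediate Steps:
Y(a, C) = a*(4 + C)
-21561 - √(Y(-37, Z(3)) - 2779) = -21561 - √(-37*(4 + (-8 - 1*3)) - 2779) = -21561 - √(-37*(4 + (-8 - 3)) - 2779) = -21561 - √(-37*(4 - 11) - 2779) = -21561 - √(-37*(-7) - 2779) = -21561 - √(259 - 2779) = -21561 - √(-2520) = -21561 - 6*I*√70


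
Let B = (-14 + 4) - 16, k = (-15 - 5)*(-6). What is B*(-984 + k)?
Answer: 22464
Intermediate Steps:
k = 120 (k = -20*(-6) = 120)
B = -26 (B = -10 - 16 = -26)
B*(-984 + k) = -26*(-984 + 120) = -26*(-864) = 22464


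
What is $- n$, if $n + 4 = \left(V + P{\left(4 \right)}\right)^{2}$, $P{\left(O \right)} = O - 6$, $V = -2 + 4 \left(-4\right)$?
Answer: $-396$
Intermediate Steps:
$V = -18$ ($V = -2 - 16 = -18$)
$P{\left(O \right)} = -6 + O$ ($P{\left(O \right)} = O - 6 = -6 + O$)
$n = 396$ ($n = -4 + \left(-18 + \left(-6 + 4\right)\right)^{2} = -4 + \left(-18 - 2\right)^{2} = -4 + \left(-20\right)^{2} = -4 + 400 = 396$)
$- n = \left(-1\right) 396 = -396$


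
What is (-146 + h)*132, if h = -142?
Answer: -38016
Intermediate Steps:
(-146 + h)*132 = (-146 - 142)*132 = -288*132 = -38016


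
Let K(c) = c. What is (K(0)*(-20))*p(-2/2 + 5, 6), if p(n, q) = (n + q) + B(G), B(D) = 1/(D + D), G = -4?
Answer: 0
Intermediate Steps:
B(D) = 1/(2*D)
p(n, q) = -⅛ + n + q (p(n, q) = (n + q) + (½)/(-4) = (n + q) + (½)*(-¼) = (n + q) - ⅛ = -⅛ + n + q)
(K(0)*(-20))*p(-2/2 + 5, 6) = (0*(-20))*(-⅛ + (-2/2 + 5) + 6) = 0*(-⅛ + (-2/2 + 5) + 6) = 0*(-⅛ + (-1*1 + 5) + 6) = 0*(-⅛ + (-1 + 5) + 6) = 0*(-⅛ + 4 + 6) = 0*(79/8) = 0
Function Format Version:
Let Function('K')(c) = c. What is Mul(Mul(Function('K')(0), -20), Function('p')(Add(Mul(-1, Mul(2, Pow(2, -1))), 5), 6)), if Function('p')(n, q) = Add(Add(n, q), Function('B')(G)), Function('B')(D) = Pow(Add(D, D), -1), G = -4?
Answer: 0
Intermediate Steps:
Function('B')(D) = Mul(Rational(1, 2), Pow(D, -1)) (Function('B')(D) = Pow(Mul(2, D), -1) = Mul(Rational(1, 2), Pow(D, -1)))
Function('p')(n, q) = Add(Rational(-1, 8), n, q) (Function('p')(n, q) = Add(Add(n, q), Mul(Rational(1, 2), Pow(-4, -1))) = Add(Add(n, q), Mul(Rational(1, 2), Rational(-1, 4))) = Add(Add(n, q), Rational(-1, 8)) = Add(Rational(-1, 8), n, q))
Mul(Mul(Function('K')(0), -20), Function('p')(Add(Mul(-1, Mul(2, Pow(2, -1))), 5), 6)) = Mul(Mul(0, -20), Add(Rational(-1, 8), Add(Mul(-1, Mul(2, Pow(2, -1))), 5), 6)) = Mul(0, Add(Rational(-1, 8), Add(Mul(-1, Mul(2, Rational(1, 2))), 5), 6)) = Mul(0, Add(Rational(-1, 8), Add(Mul(-1, 1), 5), 6)) = Mul(0, Add(Rational(-1, 8), Add(-1, 5), 6)) = Mul(0, Add(Rational(-1, 8), 4, 6)) = Mul(0, Rational(79, 8)) = 0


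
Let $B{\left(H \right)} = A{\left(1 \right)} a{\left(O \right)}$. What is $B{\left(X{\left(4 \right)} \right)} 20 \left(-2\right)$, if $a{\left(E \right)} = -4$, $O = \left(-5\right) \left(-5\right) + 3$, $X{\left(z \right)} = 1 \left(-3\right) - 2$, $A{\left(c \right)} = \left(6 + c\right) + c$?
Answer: $1280$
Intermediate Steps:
$A{\left(c \right)} = 6 + 2 c$
$X{\left(z \right)} = -5$ ($X{\left(z \right)} = -3 - 2 = -5$)
$O = 28$ ($O = 25 + 3 = 28$)
$B{\left(H \right)} = -32$ ($B{\left(H \right)} = \left(6 + 2 \cdot 1\right) \left(-4\right) = \left(6 + 2\right) \left(-4\right) = 8 \left(-4\right) = -32$)
$B{\left(X{\left(4 \right)} \right)} 20 \left(-2\right) = \left(-32\right) 20 \left(-2\right) = \left(-640\right) \left(-2\right) = 1280$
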